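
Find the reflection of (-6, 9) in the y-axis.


Reflection rule for y-axis: (-x, y)
(-6, 9) -> (6, 9)

(6, 9)


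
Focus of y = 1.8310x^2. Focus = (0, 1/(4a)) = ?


a = 1.8310
4a = 7.3240
focus = (0, 1/7.3240) = (0, 0.1365)

Focus = (0, 0.1365)


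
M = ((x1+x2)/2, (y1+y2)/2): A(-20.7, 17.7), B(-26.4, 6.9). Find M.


Mx = (-20.7 - 26.4)/2 = -47.1/2 = -23.5500
My = (17.7 + 6.9)/2 = 24.6/2 = 12.3000

(-23.5500, 12.3000)


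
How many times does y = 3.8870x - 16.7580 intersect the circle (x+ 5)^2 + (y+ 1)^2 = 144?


Substitute y = 3.8870x - 16.7580: (x+ 5)^2 + (3.8870x- 16.7580+ 1)^2 = 144
Expand to Ax^2 + Bx + C = 0, where b-k = -15.758
A = 1+m^2 = 16.108769
B = 2(m(b-k) - h) = 2(3.8870*(-15.758) + 5) = -112.502692
C = h^2 + (b-k)^2 - r^2 = 25 + 248.314564 - 144 = 129.314564
disc = B^2-4AC = 12656.8557 - 8332.3938 = 4324.4619
disc > 0

2 intersection points


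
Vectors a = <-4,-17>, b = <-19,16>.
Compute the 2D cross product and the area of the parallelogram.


cross = -4*16 + 17*(-19) = -64 - 323 = -387
Parallelogram area = |-387| = 387

cross = -387, parallelogram area = 387


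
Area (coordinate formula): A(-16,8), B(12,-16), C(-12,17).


-16*(-16-17) = 528
12*(17-8) = 108
-12*(8+ 16) = -288
sum = 348
Area = |348|/2 = 174.0000

174.0000 sq units


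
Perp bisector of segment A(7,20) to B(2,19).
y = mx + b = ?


Midpoint = (4.5, 19.5)
Slope of AB = dy/dx = -1/(-5) = 0.2000
Perp slope = -dx/dy = -5/1 = -5.0000
b = My - (perp slope)*Mx = 19.5 + (-5*4.5)/(-1) = 19.5 + 22.5000 = 42.0000

y = -5.0000x + 42.0000


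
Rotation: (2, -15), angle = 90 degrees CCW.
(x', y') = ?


cos(90) = 0, sin(90) = 1
x' = 2*0 + 15*1 = 15
y' = 2*1 - 15*0 = 2

(15, 2)


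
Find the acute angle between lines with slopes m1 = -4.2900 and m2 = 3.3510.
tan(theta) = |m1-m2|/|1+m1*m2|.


m1-m2 = -7.641
1+m1*m2 = -13.37579
tan(theta) = |-7.641/(-13.37579)| = 0.571256
theta = arctan(|-7.641/(-13.37579)|) = 29.7374 degrees (acute angle)

29.7374 degrees


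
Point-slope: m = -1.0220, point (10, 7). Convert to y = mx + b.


y - 7 = -1.0220(x - 10)
y = -1.0220x + 7 + 1.0220*10
y = -1.0220x + 17.2200

y = -1.0220x + 17.2200


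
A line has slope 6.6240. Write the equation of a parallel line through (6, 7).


Parallel lines have equal slopes.
m2 = 6.6240
b2 = 7 - 6.6240*6 = -32.7440

y = 6.6240x - 32.7440


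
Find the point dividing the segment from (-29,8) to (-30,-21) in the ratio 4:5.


Px = (4*(-30) + 5*(-29))/9 = -265/9 = -29.4444
Py = (4*(-21) + 5*8)/9 = -44/9 = -4.8889

P = (-29.4444, -4.8889)


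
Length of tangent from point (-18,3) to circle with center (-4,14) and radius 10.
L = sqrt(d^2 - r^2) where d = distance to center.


d = sqrt((-18+ 4)^2 + (3-14)^2) = sqrt(196+121) = 17.8045
L = sqrt(317.0000 - 100) = sqrt(217.0000) = 14.7309

14.7309


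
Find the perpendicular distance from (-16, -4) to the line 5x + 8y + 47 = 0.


|5*(-16) + 8*(-4) + 47| = |-65| = 65
sqrt(25 + 64) = sqrt(89) = 9.4340
d = 65/sqrt(89) = 6.8900

6.8900


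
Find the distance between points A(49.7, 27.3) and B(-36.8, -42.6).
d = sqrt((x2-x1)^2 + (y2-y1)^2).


dx = -36.8 - 49.7 = -86.5
dy = -42.6 - 27.3 = -69.9
d = sqrt(7482.25 + 4886.01) = sqrt(12368.26) = 111.2127

111.2127


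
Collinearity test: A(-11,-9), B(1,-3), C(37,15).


-11*(-3-15) + 1*(15+ 9) + 37*(-9+ 3)
= 198 + 24 - 222 = 0

Yes, collinear (determinant = 0)


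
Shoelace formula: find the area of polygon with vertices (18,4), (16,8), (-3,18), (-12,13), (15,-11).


sum(xi*y_{i+1}) = 18*8 + 16*18 - 3*13 - 12*(-11) + 15*4 = 585
sum(yi*x_{i+1}) = 4*16 + 8*(-3) + 18*(-12) + 13*15 - 11*18 = -179
Area = |585 + 179|/2 = 764/2 = 382.0000

382.0000 sq units


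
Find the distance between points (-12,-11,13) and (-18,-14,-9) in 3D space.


dx=-6, dy=-3, dz=-22
d = sqrt(36+9+484) = sqrt(529) = 23.0000

23.0000


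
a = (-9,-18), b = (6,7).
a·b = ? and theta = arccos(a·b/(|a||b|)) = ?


a·b = -9*6 - 18*7 = -54 - 126 = -180
|a| = sqrt(81+324) = 20.1246
|b| = sqrt(36+49) = 9.2195
cos(theta) = -180/(sqrt(405)*sqrt(85)) = -180/sqrt(34425) = -0.970143
theta = arccos(-180/sqrt(34425)) = 165.9638 degrees

a·b = -180, theta = 165.9638 deg


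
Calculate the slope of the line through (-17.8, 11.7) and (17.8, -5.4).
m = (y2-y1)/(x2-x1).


dy = -5.4 - 11.7 = -17.1
dx = 17.8 + 17.8 = 35.6
m = -17.1/35.6 = -0.4803

m = -0.4803


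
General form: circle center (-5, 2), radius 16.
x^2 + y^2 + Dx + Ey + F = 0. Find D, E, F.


(x+ 5)^2 + (y-2)^2 = 16^2
D = -2h = 10, E = -2k = -4
F = h^2+k^2-r^2 = 25+4-256 = -227

D = 10, E = -4, F = -227


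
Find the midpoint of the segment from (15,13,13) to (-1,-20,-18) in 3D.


Mx = (15- 1)/2 = 7.0000
My = (13- 20)/2 = -3.5000
Mz = (13- 18)/2 = -2.5000

M = (7.0000, -3.5000, -2.5000)


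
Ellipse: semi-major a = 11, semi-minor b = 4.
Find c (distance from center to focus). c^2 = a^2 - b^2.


c^2 = 11^2 - 4^2 = 121 - 16 = 105
c = sqrt(105) = 10.2470

c = 10.2470


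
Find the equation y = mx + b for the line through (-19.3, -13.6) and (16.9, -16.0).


m = (-2.4)/(36.2) = -0.0663
b = y1 - m*x1 = -13.6 - (-2.4*(-19.3))/(36.2) = -13.6 - 1.2796 = -14.8796

y = -0.0663x - 14.8796


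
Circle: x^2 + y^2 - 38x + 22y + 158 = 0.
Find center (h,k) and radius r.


h = -D/2 = 38/2 = 19
k = -E/2 = -22/2 = -11
r^2 = h^2 + k^2 - F = 361 + 121 - 158 = 324
r = 18

Center (19, -11), radius = 18


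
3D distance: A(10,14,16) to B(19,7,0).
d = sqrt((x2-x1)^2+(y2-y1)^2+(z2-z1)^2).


dx=9, dy=-7, dz=-16
d = sqrt(81+49+256) = sqrt(386) = 19.6469

19.6469


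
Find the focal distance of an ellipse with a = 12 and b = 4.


c^2 = 12^2 - 4^2 = 144 - 16 = 128
c = sqrt(128) = 11.3137

c = 11.3137


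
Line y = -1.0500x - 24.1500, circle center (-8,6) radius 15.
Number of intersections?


Substitute y = -1.0500x - 24.1500: (x+ 8)^2 + (-1.0500x- 24.1500-6)^2 = 225
Expand to Ax^2 + Bx + C = 0, where b-k = -30.15
A = 1+m^2 = 2.1025
B = 2(m(b-k) - h) = 2(-1.0500*(-30.15) + 8) = 79.315
C = h^2 + (b-k)^2 - r^2 = 64 + 909.0225 - 225 = 748.0225
disc = B^2-4AC = 6290.8692 - 6290.8692 = 0
disc = 0

1 intersection point (tangent)


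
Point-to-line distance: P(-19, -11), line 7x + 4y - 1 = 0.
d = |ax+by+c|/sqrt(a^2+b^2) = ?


|7*(-19) + 4*(-11) - 1| = |-178| = 178
sqrt(49 + 16) = sqrt(65) = 8.0623
d = 178/sqrt(65) = 22.0782

22.0782


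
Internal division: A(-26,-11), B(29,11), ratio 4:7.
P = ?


Px = (4*29 + 7*(-26))/11 = -66/11 = -6.0000
Py = (4*11 + 7*(-11))/11 = -33/11 = -3.0000

P = (-6.0000, -3.0000)


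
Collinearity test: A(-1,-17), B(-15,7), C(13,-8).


-1*(7+ 8) - 15*(-8+ 17) + 13*(-17-7)
= -15 - 135 - 312 = -462

No, not collinear (determinant = -462)


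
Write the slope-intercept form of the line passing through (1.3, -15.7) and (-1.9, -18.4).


m = (-2.7)/(-3.2) = 0.8437
b = y1 - m*x1 = -15.7 - (-2.7*1.3)/(-3.2) = -15.7 - 1.0969 = -16.7969

y = 0.8437x - 16.7969


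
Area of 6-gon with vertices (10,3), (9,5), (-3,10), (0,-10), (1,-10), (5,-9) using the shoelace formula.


sum(xi*y_{i+1}) = 10*5 + 9*10 - 3*(-10) + 0*(-10) + 1*(-9) + 5*3 = 176
sum(yi*x_{i+1}) = 3*9 + 5*(-3) + 10*0 - 10*1 - 10*5 - 9*10 = -138
Area = |176 + 138|/2 = 314/2 = 157.0000

157.0000 sq units


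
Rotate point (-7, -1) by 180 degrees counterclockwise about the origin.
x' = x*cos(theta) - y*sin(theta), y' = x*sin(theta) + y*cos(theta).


cos(180) = -1, sin(180) = 0
x' = -7*(-1) + 1*0 = 7
y' = -7*0 - 1*(-1) = 1

(7, 1)


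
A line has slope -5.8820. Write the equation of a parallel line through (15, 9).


Parallel lines have equal slopes.
m2 = -5.8820
b2 = 9 + 5.8820*15 = 97.2300

y = -5.8820x + 97.2300


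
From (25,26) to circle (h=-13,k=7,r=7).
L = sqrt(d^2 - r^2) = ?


d = sqrt((25+ 13)^2 + (26-7)^2) = sqrt(1444+361) = 42.4853
L = sqrt(1805.0000 - 49) = sqrt(1756.0000) = 41.9047

41.9047


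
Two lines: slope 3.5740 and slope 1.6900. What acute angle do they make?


m1-m2 = 1.884
1+m1*m2 = 7.04006
tan(theta) = |1.884/7.04006| = 0.267611
theta = arctan(|1.884/7.04006|) = 14.9819 degrees (acute angle)

14.9819 degrees


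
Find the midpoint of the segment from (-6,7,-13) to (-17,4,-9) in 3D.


Mx = (-6- 17)/2 = -11.5000
My = (7+4)/2 = 5.5000
Mz = (-13- 9)/2 = -11.0000

M = (-11.5000, 5.5000, -11.0000)


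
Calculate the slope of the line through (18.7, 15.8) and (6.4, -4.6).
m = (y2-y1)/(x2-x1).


dy = -4.6 - 15.8 = -20.4
dx = 6.4 - 18.7 = -12.3
m = -20.4/(-12.3) = 1.6585

m = 1.6585


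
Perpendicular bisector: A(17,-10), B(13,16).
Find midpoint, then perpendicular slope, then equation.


Midpoint = (15, 3)
Slope of AB = dy/dx = 26/(-4) = -6.5000
Perp slope = -dx/dy = 4/26 = 0.1538
b = My - (perp slope)*Mx = 3 + (-4*15)/26 = 3 - 2.3077 = 0.6923

y = 0.1538x + 0.6923


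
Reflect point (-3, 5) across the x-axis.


Reflection rule for x-axis: (x, -y)
(-3, 5) -> (-3, -5)

(-3, -5)


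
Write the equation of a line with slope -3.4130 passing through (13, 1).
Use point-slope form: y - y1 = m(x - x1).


y - 1 = -3.4130(x - 13)
y = -3.4130x + 1 + 3.4130*13
y = -3.4130x + 45.3690

y = -3.4130x + 45.3690


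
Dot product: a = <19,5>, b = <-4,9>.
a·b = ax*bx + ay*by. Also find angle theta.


a·b = 19*(-4) + 5*9 = -76 + 45 = -31
|a| = sqrt(361+25) = 19.6469
|b| = sqrt(16+81) = 9.8489
cos(theta) = -31/(sqrt(386)*sqrt(97)) = -31/sqrt(37442) = -0.160207
theta = arccos(-31/sqrt(37442)) = 99.2189 degrees

a·b = -31, theta = 99.2189 deg


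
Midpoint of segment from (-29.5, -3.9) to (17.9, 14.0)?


Mx = (-29.5 + 17.9)/2 = -11.6/2 = -5.8000
My = (-3.9 + 14.0)/2 = 10.1/2 = 5.0500

(-5.8000, 5.0500)


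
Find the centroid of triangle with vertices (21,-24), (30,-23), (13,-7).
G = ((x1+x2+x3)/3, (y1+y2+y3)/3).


Gx = (21+30+13)/3 = 64/3 = 21.3333
Gy = (-24- 23- 7)/3 = -54/3 = -18.0000

G = (21.3333, -18.0000)


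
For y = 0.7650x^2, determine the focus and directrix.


a = 0.7650
1/(4a) = 0.3268
Focus = (0, 0.3268)
Directrix: y = -0.3268

Focus = (0, 0.3268), Directrix: y = -0.3268


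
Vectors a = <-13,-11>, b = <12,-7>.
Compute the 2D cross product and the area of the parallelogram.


cross = -13*(-7) + 11*12 = 91 + 132 = 223
Parallelogram area = |223| = 223

cross = 223, parallelogram area = 223


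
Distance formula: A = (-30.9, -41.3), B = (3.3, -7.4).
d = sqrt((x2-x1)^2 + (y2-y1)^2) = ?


dx = 3.3 + 30.9 = 34.2
dy = -7.4 + 41.3 = 33.9
d = sqrt(1169.64 + 1149.21) = sqrt(2318.85) = 48.1544

48.1544


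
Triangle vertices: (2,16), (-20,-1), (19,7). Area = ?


2*(-1-7) = -16
-20*(7-16) = 180
19*(16+ 1) = 323
sum = 487
Area = |487|/2 = 243.5000

243.5000 sq units


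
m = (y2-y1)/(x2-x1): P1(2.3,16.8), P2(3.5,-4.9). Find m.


dy = -4.9 - 16.8 = -21.7
dx = 3.5 - 2.3 = 1.2
m = -21.7/1.2 = -18.0833

m = -18.0833


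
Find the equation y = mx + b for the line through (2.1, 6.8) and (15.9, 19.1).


m = (12.3)/(13.8) = 0.8913
b = y1 - m*x1 = 6.8 - (12.3*2.1)/(13.8) = 6.8 - 1.8717 = 4.9283

y = 0.8913x + 4.9283


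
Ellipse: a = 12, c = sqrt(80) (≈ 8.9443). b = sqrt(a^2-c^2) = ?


b^2 = 12^2 - (sqrt(80))^2 = 144 - 80 = 64
b = sqrt(64) = 8

b = 8


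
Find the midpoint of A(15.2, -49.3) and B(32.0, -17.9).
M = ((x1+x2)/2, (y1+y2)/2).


Mx = (15.2 + 32.0)/2 = 47.2/2 = 23.6000
My = (-49.3 - 17.9)/2 = -67.2/2 = -33.6000

(23.6000, -33.6000)


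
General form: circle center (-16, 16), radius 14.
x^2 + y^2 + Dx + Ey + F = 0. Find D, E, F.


(x+ 16)^2 + (y-16)^2 = 14^2
D = -2h = 32, E = -2k = -32
F = h^2+k^2-r^2 = 256+256-196 = 316

D = 32, E = -32, F = 316


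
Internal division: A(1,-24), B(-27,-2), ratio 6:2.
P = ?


Px = (6*(-27) + 2*1)/8 = -160/8 = -20.0000
Py = (6*(-2) + 2*(-24))/8 = -60/8 = -7.5000

P = (-20.0000, -7.5000)


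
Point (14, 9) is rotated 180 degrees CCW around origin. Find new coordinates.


cos(180) = -1, sin(180) = 0
x' = 14*(-1) - 9*0 = -14
y' = 14*0 + 9*(-1) = -9

(-14, -9)


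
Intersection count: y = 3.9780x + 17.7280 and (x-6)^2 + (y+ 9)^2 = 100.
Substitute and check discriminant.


Substitute y = 3.9780x + 17.7280: (x-6)^2 + (3.9780x+17.7280+ 9)^2 = 100
Expand to Ax^2 + Bx + C = 0, where b-k = 26.728
A = 1+m^2 = 16.824484
B = 2(m(b-k) - h) = 2(3.9780*26.728 - 6) = 200.647968
C = h^2 + (b-k)^2 - r^2 = 36 + 714.385984 - 100 = 650.385984
disc = B^2-4AC = 40259.6071 - 43769.6343 = -3510.0272
disc < 0

0 intersection points


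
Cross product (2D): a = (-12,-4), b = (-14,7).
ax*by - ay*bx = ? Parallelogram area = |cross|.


cross = -12*7 + 4*(-14) = -84 - 56 = -140
Parallelogram area = |-140| = 140

cross = -140, parallelogram area = 140


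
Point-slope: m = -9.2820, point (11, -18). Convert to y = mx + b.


y + 18 = -9.2820(x - 11)
y = -9.2820x - 18 + 9.2820*11
y = -9.2820x + 84.1020

y = -9.2820x + 84.1020


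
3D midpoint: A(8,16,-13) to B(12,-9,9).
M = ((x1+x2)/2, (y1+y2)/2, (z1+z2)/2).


Mx = (8+12)/2 = 10.0000
My = (16- 9)/2 = 3.5000
Mz = (-13+9)/2 = -2.0000

M = (10.0000, 3.5000, -2.0000)


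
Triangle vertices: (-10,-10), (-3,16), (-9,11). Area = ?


-10*(16-11) = -50
-3*(11+ 10) = -63
-9*(-10-16) = 234
sum = 121
Area = |121|/2 = 60.5000

60.5000 sq units


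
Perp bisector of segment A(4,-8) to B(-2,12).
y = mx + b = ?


Midpoint = (1, 2)
Slope of AB = dy/dx = 20/(-6) = -3.3333
Perp slope = -dx/dy = 6/20 = 0.3000
b = My - (perp slope)*Mx = 2 + (-6*1)/20 = 2 - 0.3000 = 1.7000

y = 0.3000x + 1.7000


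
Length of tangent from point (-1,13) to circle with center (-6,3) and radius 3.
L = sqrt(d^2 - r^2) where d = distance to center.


d = sqrt((-1+ 6)^2 + (13-3)^2) = sqrt(25+100) = 11.1803
L = sqrt(125.0000 - 9) = sqrt(116.0000) = 10.7703

10.7703


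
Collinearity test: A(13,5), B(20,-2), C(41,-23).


13*(-2+ 23) + 20*(-23-5) + 41*(5+ 2)
= 273 - 560 + 287 = 0

Yes, collinear (determinant = 0)


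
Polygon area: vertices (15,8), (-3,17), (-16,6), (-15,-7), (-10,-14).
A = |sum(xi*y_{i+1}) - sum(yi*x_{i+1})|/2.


sum(xi*y_{i+1}) = 15*17 - 3*6 - 16*(-7) - 15*(-14) - 10*8 = 479
sum(yi*x_{i+1}) = 8*(-3) + 17*(-16) + 6*(-15) - 7*(-10) - 14*15 = -526
Area = |479 + 526|/2 = 1005/2 = 502.5000

502.5000 sq units


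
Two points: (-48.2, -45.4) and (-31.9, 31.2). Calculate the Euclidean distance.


dx = -31.9 + 48.2 = 16.3
dy = 31.2 + 45.4 = 76.6
d = sqrt(265.69 + 5867.56) = sqrt(6133.25) = 78.3151

78.3151


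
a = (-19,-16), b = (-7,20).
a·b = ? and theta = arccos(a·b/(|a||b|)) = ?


a·b = -19*(-7) - 16*20 = 133 - 320 = -187
|a| = sqrt(361+256) = 24.8395
|b| = sqrt(49+400) = 21.1896
cos(theta) = -187/(sqrt(617)*sqrt(449)) = -187/sqrt(277033) = -0.355284
theta = arccos(-187/sqrt(277033)) = 110.8109 degrees

a·b = -187, theta = 110.8109 deg


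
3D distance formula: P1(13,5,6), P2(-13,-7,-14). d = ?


dx=-26, dy=-12, dz=-20
d = sqrt(676+144+400) = sqrt(1220) = 34.9285

34.9285


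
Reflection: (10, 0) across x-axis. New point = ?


Reflection rule for x-axis: (x, -y)
(10, 0) -> (10, 0)

(10, 0)


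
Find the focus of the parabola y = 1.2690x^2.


a = 1.2690
4a = 5.0760
focus = (0, 1/5.0760) = (0, 0.1970)

Focus = (0, 0.1970)


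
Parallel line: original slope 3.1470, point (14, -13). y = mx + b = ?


Parallel lines have equal slopes.
m2 = 3.1470
b2 = -13 - 3.1470*14 = -57.0580

y = 3.1470x - 57.0580


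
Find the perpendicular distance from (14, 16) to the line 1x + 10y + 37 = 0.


|1*14 + 10*16 + 37| = |211| = 211
sqrt(1 + 100) = sqrt(101) = 10.0499
d = 211/sqrt(101) = 20.9953

20.9953


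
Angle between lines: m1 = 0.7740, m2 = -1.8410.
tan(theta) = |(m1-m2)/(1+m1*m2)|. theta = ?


m1-m2 = 2.615
1+m1*m2 = -0.424934
tan(theta) = |2.615/(-0.424934)| = 6.153897
theta = arctan(|2.615/(-0.424934)|) = 80.7702 degrees (acute angle)

80.7702 degrees


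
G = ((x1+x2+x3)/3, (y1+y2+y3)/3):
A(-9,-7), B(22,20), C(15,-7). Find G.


Gx = (-9+22+15)/3 = 28/3 = 9.3333
Gy = (-7+20- 7)/3 = 6/3 = 2.0000

G = (9.3333, 2.0000)


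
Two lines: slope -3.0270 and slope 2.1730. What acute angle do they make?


m1-m2 = -5.2
1+m1*m2 = -5.577671
tan(theta) = |-5.2/(-5.577671)| = 0.932289
theta = arctan(|-5.2/(-5.577671)|) = 42.9931 degrees (acute angle)

42.9931 degrees


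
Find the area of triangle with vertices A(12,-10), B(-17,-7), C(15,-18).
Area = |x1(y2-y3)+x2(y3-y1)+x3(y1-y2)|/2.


12*(-7+ 18) = 132
-17*(-18+ 10) = 136
15*(-10+ 7) = -45
sum = 223
Area = |223|/2 = 111.5000

111.5000 sq units


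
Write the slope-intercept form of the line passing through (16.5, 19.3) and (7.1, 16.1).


m = (-3.2)/(-9.4) = 0.3404
b = y1 - m*x1 = 19.3 - (-3.2*16.5)/(-9.4) = 19.3 - 5.6170 = 13.6830

y = 0.3404x + 13.6830


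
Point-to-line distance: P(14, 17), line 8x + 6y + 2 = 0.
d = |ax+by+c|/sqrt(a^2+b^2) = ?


|8*14 + 6*17 + 2| = |216| = 216
sqrt(64 + 36) = sqrt(100) = 10.0000
d = 216/sqrt(100) = 21.6000

21.6000


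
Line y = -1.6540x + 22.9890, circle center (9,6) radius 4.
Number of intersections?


Substitute y = -1.6540x + 22.9890: (x-9)^2 + (-1.6540x+22.9890-6)^2 = 16
Expand to Ax^2 + Bx + C = 0, where b-k = 16.989
A = 1+m^2 = 3.735716
B = 2(m(b-k) - h) = 2(-1.6540*16.989 - 9) = -74.199612
C = h^2 + (b-k)^2 - r^2 = 81 + 288.626121 - 16 = 353.626121
disc = B^2-4AC = 5505.5824 - 5284.1870 = 221.3954
disc > 0

2 intersection points


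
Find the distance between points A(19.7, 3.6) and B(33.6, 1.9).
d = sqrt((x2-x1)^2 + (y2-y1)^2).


dx = 33.6 - 19.7 = 13.9
dy = 1.9 - 3.6 = -1.7
d = sqrt(193.21 + 2.89) = sqrt(196.1) = 14.0036

14.0036


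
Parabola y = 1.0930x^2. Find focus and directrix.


a = 1.0930
1/(4a) = 0.2287
Focus = (0, 0.2287)
Directrix: y = -0.2287

Focus = (0, 0.2287), Directrix: y = -0.2287


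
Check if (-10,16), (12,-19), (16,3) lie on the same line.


-10*(-19-3) + 12*(3-16) + 16*(16+ 19)
= 220 - 156 + 560 = 624

No, not collinear (determinant = 624)


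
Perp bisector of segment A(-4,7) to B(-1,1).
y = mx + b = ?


Midpoint = (-2.5, 4)
Slope of AB = dy/dx = -6/3 = -2.0000
Perp slope = -dx/dy = 3/6 = 0.5000
b = My - (perp slope)*Mx = 4 + (3*(-2.5))/(-6) = 4 + 1.2500 = 5.2500

y = 0.5000x + 5.2500


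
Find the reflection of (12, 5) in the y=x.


Reflection rule for y=x: (y, x)
(12, 5) -> (5, 12)

(5, 12)


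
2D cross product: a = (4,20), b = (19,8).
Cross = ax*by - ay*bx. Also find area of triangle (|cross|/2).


cross = 4*8 - 20*19 = 32 - 380 = -348
Triangle area = |-348|/2 = 348/2 = 174.0000

cross = -348, triangle area = 174.0000


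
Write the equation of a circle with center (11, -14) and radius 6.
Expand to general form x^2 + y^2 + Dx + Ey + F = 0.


(x-11)^2 + (y+ 14)^2 = 6^2
D = -2h = -22, E = -2k = 28
F = h^2+k^2-r^2 = 121+196-36 = 281

x^2 + y^2 - 22x + 28y + 281 = 0


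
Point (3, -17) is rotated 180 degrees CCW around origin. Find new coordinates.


cos(180) = -1, sin(180) = 0
x' = 3*(-1) + 17*0 = -3
y' = 3*0 - 17*(-1) = 17

(-3, 17)


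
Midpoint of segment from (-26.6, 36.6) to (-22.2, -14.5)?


Mx = (-26.6 - 22.2)/2 = -48.8/2 = -24.4000
My = (36.6 - 14.5)/2 = 22.1/2 = 11.0500

(-24.4000, 11.0500)


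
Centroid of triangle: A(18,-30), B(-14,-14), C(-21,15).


Gx = (18- 14- 21)/3 = -17/3 = -5.6667
Gy = (-30- 14+15)/3 = -29/3 = -9.6667

G = (-5.6667, -9.6667)


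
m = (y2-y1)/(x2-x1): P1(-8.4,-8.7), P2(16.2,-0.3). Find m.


dy = -0.3 + 8.7 = 8.4
dx = 16.2 + 8.4 = 24.6
m = 8.4/24.6 = 0.3415

m = 0.3415


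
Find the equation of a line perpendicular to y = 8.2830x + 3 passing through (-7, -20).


Perpendicular slope = -1/m1 = -1/8.2830 = -0.1207
b2 = y0 - m2*x0 = -20 - 7/8.2830 = -20 - 0.8451 = -20.8451

y = -0.1207x - 20.8451


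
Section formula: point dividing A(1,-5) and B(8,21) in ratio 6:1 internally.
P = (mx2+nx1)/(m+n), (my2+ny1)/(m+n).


Px = (6*8 + 1*1)/7 = 49/7 = 7.0000
Py = (6*21 + 1*(-5))/7 = 121/7 = 17.2857

P = (7.0000, 17.2857)


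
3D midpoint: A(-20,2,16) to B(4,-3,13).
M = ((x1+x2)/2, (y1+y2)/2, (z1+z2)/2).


Mx = (-20+4)/2 = -8.0000
My = (2- 3)/2 = -0.5000
Mz = (16+13)/2 = 14.5000

M = (-8.0000, -0.5000, 14.5000)


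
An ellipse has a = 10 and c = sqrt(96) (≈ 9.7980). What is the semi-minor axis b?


b^2 = 10^2 - (sqrt(96))^2 = 100 - 96 = 4
b = sqrt(4) = 2

b = 2


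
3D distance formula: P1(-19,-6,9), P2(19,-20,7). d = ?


dx=38, dy=-14, dz=-2
d = sqrt(1444+196+4) = sqrt(1644) = 40.5463

40.5463


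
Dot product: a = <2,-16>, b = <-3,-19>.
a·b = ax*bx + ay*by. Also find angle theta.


a·b = 2*(-3) - 16*(-19) = -6 + 304 = 298
|a| = sqrt(4+256) = 16.1245
|b| = sqrt(9+361) = 19.2354
cos(theta) = 298/(sqrt(260)*sqrt(370)) = 298/sqrt(96200) = 0.960791
theta = arccos(298/sqrt(96200)) = 16.0976 degrees

a·b = 298, theta = 16.0976 deg


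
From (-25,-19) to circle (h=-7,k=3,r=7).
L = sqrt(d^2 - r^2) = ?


d = sqrt((-25+ 7)^2 + (-19-3)^2) = sqrt(324+484) = 28.4253
L = sqrt(808.0000 - 49) = sqrt(759.0000) = 27.5500

27.5500


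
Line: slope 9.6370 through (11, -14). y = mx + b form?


y + 14 = 9.6370(x - 11)
y = 9.6370x - 14 - 9.6370*11
y = 9.6370x - 120.0070

y = 9.6370x - 120.0070


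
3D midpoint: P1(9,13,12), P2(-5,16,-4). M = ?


Mx = (9- 5)/2 = 2.0000
My = (13+16)/2 = 14.5000
Mz = (12- 4)/2 = 4.0000

M = (2.0000, 14.5000, 4.0000)


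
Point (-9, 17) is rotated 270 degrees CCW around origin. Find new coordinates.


cos(270) = 0, sin(270) = -1
x' = -9*0 - 17*(-1) = 17
y' = -9*(-1) + 17*0 = 9

(17, 9)


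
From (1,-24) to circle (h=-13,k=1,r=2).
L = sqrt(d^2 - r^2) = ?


d = sqrt((1+ 13)^2 + (-24-1)^2) = sqrt(196+625) = 28.6531
L = sqrt(821.0000 - 4) = sqrt(817.0000) = 28.5832

28.5832


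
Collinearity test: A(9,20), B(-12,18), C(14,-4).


9*(18+ 4) - 12*(-4-20) + 14*(20-18)
= 198 + 288 + 28 = 514

No, not collinear (determinant = 514)


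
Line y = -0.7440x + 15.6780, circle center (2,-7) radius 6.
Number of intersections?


Substitute y = -0.7440x + 15.6780: (x-2)^2 + (-0.7440x+15.6780+ 7)^2 = 36
Expand to Ax^2 + Bx + C = 0, where b-k = 22.678
A = 1+m^2 = 1.553536
B = 2(m(b-k) - h) = 2(-0.7440*22.678 - 2) = -37.744864
C = h^2 + (b-k)^2 - r^2 = 4 + 514.291684 - 36 = 482.291684
disc = B^2-4AC = 1424.6748 - 2997.0300 = -1572.3552
disc < 0

0 intersection points


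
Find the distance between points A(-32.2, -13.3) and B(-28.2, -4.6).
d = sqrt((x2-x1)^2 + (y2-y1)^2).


dx = -28.2 + 32.2 = 4
dy = -4.6 + 13.3 = 8.7
d = sqrt(16 + 75.69) = sqrt(91.69) = 9.5755

9.5755


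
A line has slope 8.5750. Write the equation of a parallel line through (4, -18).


Parallel lines have equal slopes.
m2 = 8.5750
b2 = -18 - 8.5750*4 = -52.3000

y = 8.5750x - 52.3000


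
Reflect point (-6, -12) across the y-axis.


Reflection rule for y-axis: (-x, y)
(-6, -12) -> (6, -12)

(6, -12)


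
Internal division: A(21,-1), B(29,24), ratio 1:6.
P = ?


Px = (1*29 + 6*21)/7 = 155/7 = 22.1429
Py = (1*24 + 6*(-1))/7 = 18/7 = 2.5714

P = (22.1429, 2.5714)


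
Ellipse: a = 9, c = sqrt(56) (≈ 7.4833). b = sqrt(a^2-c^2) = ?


b^2 = 9^2 - (sqrt(56))^2 = 81 - 56 = 25
b = sqrt(25) = 5

b = 5


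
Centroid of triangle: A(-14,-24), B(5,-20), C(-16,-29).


Gx = (-14+5- 16)/3 = -25/3 = -8.3333
Gy = (-24- 20- 29)/3 = -73/3 = -24.3333

G = (-8.3333, -24.3333)


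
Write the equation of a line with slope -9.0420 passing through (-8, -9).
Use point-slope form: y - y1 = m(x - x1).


y + 9 = -9.0420(x + 8)
y = -9.0420x - 9 + 9.0420*(-8)
y = -9.0420x - 81.3360

y = -9.0420x - 81.3360


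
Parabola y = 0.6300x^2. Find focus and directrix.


a = 0.6300
1/(4a) = 0.3968
Focus = (0, 0.3968)
Directrix: y = -0.3968

Focus = (0, 0.3968), Directrix: y = -0.3968


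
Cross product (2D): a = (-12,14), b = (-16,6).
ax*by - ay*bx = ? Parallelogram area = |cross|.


cross = -12*6 - 14*(-16) = -72 + 224 = 152
Parallelogram area = |152| = 152

cross = 152, parallelogram area = 152


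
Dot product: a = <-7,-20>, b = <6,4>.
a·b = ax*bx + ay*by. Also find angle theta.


a·b = -7*6 - 20*4 = -42 - 80 = -122
|a| = sqrt(49+400) = 21.1896
|b| = sqrt(36+16) = 7.2111
cos(theta) = -122/(sqrt(449)*sqrt(52)) = -122/sqrt(23348) = -0.798427
theta = arccos(-122/sqrt(23348)) = 142.9801 degrees

a·b = -122, theta = 142.9801 deg


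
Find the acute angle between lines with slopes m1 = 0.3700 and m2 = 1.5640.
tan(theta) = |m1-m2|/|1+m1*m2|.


m1-m2 = -1.194
1+m1*m2 = 1.57868
tan(theta) = |-1.194/1.57868| = 0.756328
theta = arctan(|-1.194/1.57868|) = 37.1012 degrees (acute angle)

37.1012 degrees


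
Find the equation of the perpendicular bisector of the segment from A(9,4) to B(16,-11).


Midpoint = (12.5, -3.5)
Slope of AB = dy/dx = -15/7 = -2.1429
Perp slope = -dx/dy = 7/15 = 0.4667
b = My - (perp slope)*Mx = -3.5 + (7*12.5)/(-15) = -3.5 - 5.8333 = -9.3333

y = 0.4667x - 9.3333


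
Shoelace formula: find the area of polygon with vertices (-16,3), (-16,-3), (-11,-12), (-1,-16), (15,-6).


sum(xi*y_{i+1}) = -16*(-3) - 16*(-12) - 11*(-16) - 1*(-6) + 15*3 = 467
sum(yi*x_{i+1}) = 3*(-16) - 3*(-11) - 12*(-1) - 16*15 - 6*(-16) = -147
Area = |467 + 147|/2 = 614/2 = 307.0000

307.0000 sq units


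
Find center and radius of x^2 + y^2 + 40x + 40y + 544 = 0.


h = -D/2 = -40/2 = -20
k = -E/2 = -40/2 = -20
r^2 = h^2 + k^2 - F = 400 + 400 - 544 = 256
r = 16

Center (-20, -20), radius = 16


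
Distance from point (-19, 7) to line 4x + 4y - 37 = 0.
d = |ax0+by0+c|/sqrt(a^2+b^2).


|4*(-19) + 4*7 - 37| = |-85| = 85
sqrt(16 + 16) = sqrt(32) = 5.6569
d = 85/sqrt(32) = 15.0260

15.0260


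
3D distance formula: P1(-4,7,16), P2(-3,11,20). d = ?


dx=1, dy=4, dz=4
d = sqrt(1+16+16) = sqrt(33) = 5.7446

5.7446


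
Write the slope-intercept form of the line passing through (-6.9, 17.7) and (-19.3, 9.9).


m = (-7.8)/(-12.4) = 0.6290
b = y1 - m*x1 = 17.7 - (-7.8*(-6.9))/(-12.4) = 17.7 + 4.3403 = 22.0403

y = 0.6290x + 22.0403


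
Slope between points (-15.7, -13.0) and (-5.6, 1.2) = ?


dy = 1.2 + 13.0 = 14.2
dx = -5.6 + 15.7 = 10.1
m = 14.2/10.1 = 1.4059

m = 1.4059


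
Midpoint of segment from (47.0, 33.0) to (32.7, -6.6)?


Mx = (47.0 + 32.7)/2 = 79.7/2 = 39.8500
My = (33.0 - 6.6)/2 = 26.4/2 = 13.2000

(39.8500, 13.2000)


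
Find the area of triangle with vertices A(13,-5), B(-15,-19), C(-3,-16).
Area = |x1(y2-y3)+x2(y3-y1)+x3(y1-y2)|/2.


13*(-19+ 16) = -39
-15*(-16+ 5) = 165
-3*(-5+ 19) = -42
sum = 84
Area = |84|/2 = 42.0000

42.0000 sq units


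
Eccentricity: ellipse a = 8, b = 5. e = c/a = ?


c = sqrt(64-25) = sqrt(39) = 6.2450
e = c/a = sqrt(39)/8 = 0.7806

e = 0.7806


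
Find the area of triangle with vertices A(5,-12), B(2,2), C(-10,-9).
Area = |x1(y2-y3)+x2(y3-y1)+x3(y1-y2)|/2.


5*(2+ 9) = 55
2*(-9+ 12) = 6
-10*(-12-2) = 140
sum = 201
Area = |201|/2 = 100.5000

100.5000 sq units


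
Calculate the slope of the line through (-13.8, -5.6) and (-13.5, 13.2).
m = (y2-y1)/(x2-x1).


dy = 13.2 + 5.6 = 18.8
dx = -13.5 + 13.8 = 0.3
m = 18.8/0.3 = 62.6667

m = 62.6667


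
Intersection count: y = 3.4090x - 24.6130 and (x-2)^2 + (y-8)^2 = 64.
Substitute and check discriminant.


Substitute y = 3.4090x - 24.6130: (x-2)^2 + (3.4090x- 24.6130-8)^2 = 64
Expand to Ax^2 + Bx + C = 0, where b-k = -32.613
A = 1+m^2 = 12.621281
B = 2(m(b-k) - h) = 2(3.4090*(-32.613) - 2) = -226.355434
C = h^2 + (b-k)^2 - r^2 = 4 + 1063.607769 - 64 = 1003.607769
disc = B^2-4AC = 51236.7825 - 50667.2627 = 569.5198
disc > 0

2 intersection points


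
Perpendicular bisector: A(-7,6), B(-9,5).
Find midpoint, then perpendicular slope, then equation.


Midpoint = (-8, 5.5)
Slope of AB = dy/dx = -1/(-2) = 0.5000
Perp slope = -dx/dy = -2/1 = -2.0000
b = My - (perp slope)*Mx = 5.5 + (-2*(-8))/(-1) = 5.5 - 16.0000 = -10.5000

y = -2.0000x - 10.5000


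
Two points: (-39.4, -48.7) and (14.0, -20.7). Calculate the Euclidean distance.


dx = 14.0 + 39.4 = 53.4
dy = -20.7 + 48.7 = 28
d = sqrt(2851.56 + 784) = sqrt(3635.56) = 60.2956

60.2956


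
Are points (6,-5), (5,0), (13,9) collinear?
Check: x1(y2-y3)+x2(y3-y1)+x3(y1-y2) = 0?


6*(0-9) + 5*(9+ 5) + 13*(-5-0)
= -54 + 70 - 65 = -49

No, not collinear (determinant = -49)


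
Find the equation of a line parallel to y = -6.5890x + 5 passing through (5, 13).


Parallel lines have equal slopes.
m2 = -6.5890
b2 = 13 + 6.5890*5 = 45.9450

y = -6.5890x + 45.9450


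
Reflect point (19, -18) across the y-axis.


Reflection rule for y-axis: (-x, y)
(19, -18) -> (-19, -18)

(-19, -18)


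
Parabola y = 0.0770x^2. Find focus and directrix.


a = 0.0770
1/(4a) = 3.2468
Focus = (0, 3.2468)
Directrix: y = -3.2468

Focus = (0, 3.2468), Directrix: y = -3.2468


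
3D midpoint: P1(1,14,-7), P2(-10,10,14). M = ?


Mx = (1- 10)/2 = -4.5000
My = (14+10)/2 = 12.0000
Mz = (-7+14)/2 = 3.5000

M = (-4.5000, 12.0000, 3.5000)


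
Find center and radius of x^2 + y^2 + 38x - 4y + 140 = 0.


h = -D/2 = -38/2 = -19
k = -E/2 = 4/2 = 2
r^2 = h^2 + k^2 - F = 361 + 4 - 140 = 225
r = 15

Center (-19, 2), radius = 15


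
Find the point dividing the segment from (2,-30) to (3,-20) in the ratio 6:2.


Px = (6*3 + 2*2)/8 = 22/8 = 2.7500
Py = (6*(-20) + 2*(-30))/8 = -180/8 = -22.5000

P = (2.7500, -22.5000)


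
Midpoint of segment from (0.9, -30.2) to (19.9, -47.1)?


Mx = (0.9 + 19.9)/2 = 20.8/2 = 10.4000
My = (-30.2 - 47.1)/2 = -77.3/2 = -38.6500

(10.4000, -38.6500)


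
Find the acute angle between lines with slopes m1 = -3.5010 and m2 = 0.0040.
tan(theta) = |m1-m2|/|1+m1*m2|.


m1-m2 = -3.505
1+m1*m2 = 0.985996
tan(theta) = |-3.505/0.985996| = 3.554781
theta = arctan(|-3.505/0.985996|) = 74.2881 degrees (acute angle)

74.2881 degrees


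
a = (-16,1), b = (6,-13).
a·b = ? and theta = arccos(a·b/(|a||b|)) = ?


a·b = -16*6 + 1*(-13) = -96 - 13 = -109
|a| = sqrt(256+1) = 16.0312
|b| = sqrt(36+169) = 14.3178
cos(theta) = -109/(sqrt(257)*sqrt(205)) = -109/sqrt(52685) = -0.474879
theta = arccos(-109/sqrt(52685)) = 118.3515 degrees

a·b = -109, theta = 118.3515 deg


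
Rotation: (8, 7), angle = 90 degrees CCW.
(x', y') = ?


cos(90) = 0, sin(90) = 1
x' = 8*0 - 7*1 = -7
y' = 8*1 + 7*0 = 8

(-7, 8)


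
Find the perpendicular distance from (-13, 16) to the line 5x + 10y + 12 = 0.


|5*(-13) + 10*16 + 12| = |107| = 107
sqrt(25 + 100) = sqrt(125) = 11.1803
d = 107/sqrt(125) = 9.5704

9.5704


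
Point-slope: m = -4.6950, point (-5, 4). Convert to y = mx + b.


y - 4 = -4.6950(x + 5)
y = -4.6950x + 4 + 4.6950*(-5)
y = -4.6950x - 19.4750

y = -4.6950x - 19.4750


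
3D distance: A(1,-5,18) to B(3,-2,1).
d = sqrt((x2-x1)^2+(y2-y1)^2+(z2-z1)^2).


dx=2, dy=3, dz=-17
d = sqrt(4+9+289) = sqrt(302) = 17.3781

17.3781


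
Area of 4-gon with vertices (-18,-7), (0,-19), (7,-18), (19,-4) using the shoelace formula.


sum(xi*y_{i+1}) = -18*(-19) + 0*(-18) + 7*(-4) + 19*(-7) = 181
sum(yi*x_{i+1}) = -7*0 - 19*7 - 18*19 - 4*(-18) = -403
Area = |181 + 403|/2 = 584/2 = 292.0000

292.0000 sq units


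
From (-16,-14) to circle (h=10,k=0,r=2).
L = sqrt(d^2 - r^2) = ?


d = sqrt((-16-10)^2 + (-14-0)^2) = sqrt(676+196) = 29.5296
L = sqrt(872.0000 - 4) = sqrt(868.0000) = 29.4618

29.4618


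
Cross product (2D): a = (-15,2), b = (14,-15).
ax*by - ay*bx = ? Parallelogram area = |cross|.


cross = -15*(-15) - 2*14 = 225 - 28 = 197
Parallelogram area = |197| = 197

cross = 197, parallelogram area = 197


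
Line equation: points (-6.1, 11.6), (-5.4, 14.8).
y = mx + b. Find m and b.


m = (3.2)/(0.7) = 4.5714
b = y1 - m*x1 = 11.6 - (3.2*(-6.1))/(0.7) = 11.6 + 27.8857 = 39.4857

y = 4.5714x + 39.4857


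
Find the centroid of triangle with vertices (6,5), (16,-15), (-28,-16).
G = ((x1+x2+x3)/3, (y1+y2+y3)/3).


Gx = (6+16- 28)/3 = -6/3 = -2.0000
Gy = (5- 15- 16)/3 = -26/3 = -8.6667

G = (-2.0000, -8.6667)


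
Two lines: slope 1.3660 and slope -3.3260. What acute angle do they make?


m1-m2 = 4.692
1+m1*m2 = -3.543316
tan(theta) = |4.692/(-3.543316)| = 1.324183
theta = arctan(|4.692/(-3.543316)|) = 52.9405 degrees (acute angle)

52.9405 degrees


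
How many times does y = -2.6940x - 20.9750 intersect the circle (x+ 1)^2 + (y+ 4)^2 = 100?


Substitute y = -2.6940x - 20.9750: (x+ 1)^2 + (-2.6940x- 20.9750+ 4)^2 = 100
Expand to Ax^2 + Bx + C = 0, where b-k = -16.975
A = 1+m^2 = 8.257636
B = 2(m(b-k) - h) = 2(-2.6940*(-16.975) + 1) = 93.4613
C = h^2 + (b-k)^2 - r^2 = 1 + 288.150625 - 100 = 189.150625
disc = B^2-4AC = 8735.0146 - 6247.7480 = 2487.2666
disc > 0

2 intersection points


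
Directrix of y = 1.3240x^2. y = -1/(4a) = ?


a = 1.3240
1/(4a) = 0.1888
directrix: y = -0.1888 = -0.1888

y = -0.1888


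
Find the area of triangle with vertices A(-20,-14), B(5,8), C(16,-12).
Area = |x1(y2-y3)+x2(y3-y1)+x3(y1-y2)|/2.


-20*(8+ 12) = -400
5*(-12+ 14) = 10
16*(-14-8) = -352
sum = -742
Area = |-742|/2 = 371.0000

371.0000 sq units


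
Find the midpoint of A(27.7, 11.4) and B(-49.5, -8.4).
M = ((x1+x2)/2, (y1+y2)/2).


Mx = (27.7 - 49.5)/2 = -21.8/2 = -10.9000
My = (11.4 - 8.4)/2 = 3.0/2 = 1.5000

(-10.9000, 1.5000)


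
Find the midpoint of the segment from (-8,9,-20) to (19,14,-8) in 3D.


Mx = (-8+19)/2 = 5.5000
My = (9+14)/2 = 11.5000
Mz = (-20- 8)/2 = -14.0000

M = (5.5000, 11.5000, -14.0000)


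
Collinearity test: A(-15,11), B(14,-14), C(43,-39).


-15*(-14+ 39) + 14*(-39-11) + 43*(11+ 14)
= -375 - 700 + 1075 = 0

Yes, collinear (determinant = 0)


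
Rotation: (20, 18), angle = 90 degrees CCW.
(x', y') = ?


cos(90) = 0, sin(90) = 1
x' = 20*0 - 18*1 = -18
y' = 20*1 + 18*0 = 20

(-18, 20)


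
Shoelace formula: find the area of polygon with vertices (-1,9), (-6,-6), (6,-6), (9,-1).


sum(xi*y_{i+1}) = -1*(-6) - 6*(-6) + 6*(-1) + 9*9 = 117
sum(yi*x_{i+1}) = 9*(-6) - 6*6 - 6*9 - 1*(-1) = -143
Area = |117 + 143|/2 = 260/2 = 130.0000

130.0000 sq units


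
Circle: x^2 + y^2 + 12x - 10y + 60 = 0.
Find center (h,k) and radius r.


h = -D/2 = -12/2 = -6
k = -E/2 = 10/2 = 5
r^2 = h^2 + k^2 - F = 36 + 25 - 60 = 1
r = 1

Center (-6, 5), radius = 1


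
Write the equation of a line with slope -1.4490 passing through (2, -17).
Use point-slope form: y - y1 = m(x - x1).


y + 17 = -1.4490(x - 2)
y = -1.4490x - 17 + 1.4490*2
y = -1.4490x - 14.1020

y = -1.4490x - 14.1020


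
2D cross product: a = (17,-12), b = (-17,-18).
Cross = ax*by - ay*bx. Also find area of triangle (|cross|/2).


cross = 17*(-18) + 12*(-17) = -306 - 204 = -510
Triangle area = |-510|/2 = 510/2 = 255.0000

cross = -510, triangle area = 255.0000


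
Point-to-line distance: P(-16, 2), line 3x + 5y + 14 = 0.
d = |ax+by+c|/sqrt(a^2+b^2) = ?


|3*(-16) + 5*2 + 14| = |-24| = 24
sqrt(9 + 25) = sqrt(34) = 5.8310
d = 24/sqrt(34) = 4.1160

4.1160


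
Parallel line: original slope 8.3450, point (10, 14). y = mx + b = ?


Parallel lines have equal slopes.
m2 = 8.3450
b2 = 14 - 8.3450*10 = -69.4500

y = 8.3450x - 69.4500


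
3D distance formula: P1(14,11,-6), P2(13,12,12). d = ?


dx=-1, dy=1, dz=18
d = sqrt(1+1+324) = sqrt(326) = 18.0555

18.0555


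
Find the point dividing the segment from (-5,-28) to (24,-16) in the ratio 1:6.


Px = (1*24 + 6*(-5))/7 = -6/7 = -0.8571
Py = (1*(-16) + 6*(-28))/7 = -184/7 = -26.2857

P = (-0.8571, -26.2857)


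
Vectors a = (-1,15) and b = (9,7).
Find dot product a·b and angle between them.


a·b = -1*9 + 15*7 = -9 + 105 = 96
|a| = sqrt(1+225) = 15.0333
|b| = sqrt(81+49) = 11.4018
cos(theta) = 96/(sqrt(226)*sqrt(130)) = 96/sqrt(29380) = 0.560074
theta = arccos(96/sqrt(29380)) = 55.9391 degrees

a·b = 96, theta = 55.9391 deg


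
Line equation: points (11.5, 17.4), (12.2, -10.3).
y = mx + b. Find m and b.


m = (-27.7)/(0.7) = -39.5714
b = y1 - m*x1 = 17.4 - (-27.7*11.5)/(0.7) = 17.4 + 455.0714 = 472.4714

y = -39.5714x + 472.4714


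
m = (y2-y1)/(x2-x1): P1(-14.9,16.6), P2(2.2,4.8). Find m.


dy = 4.8 - 16.6 = -11.8
dx = 2.2 + 14.9 = 17.1
m = -11.8/17.1 = -0.6901

m = -0.6901


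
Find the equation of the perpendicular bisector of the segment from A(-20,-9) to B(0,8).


Midpoint = (-10, -0.5)
Slope of AB = dy/dx = 17/20 = 0.8500
Perp slope = -dx/dy = -20/17 = -1.1765
b = My - (perp slope)*Mx = -0.5 + (20*(-10))/17 = -0.5 - 11.7647 = -12.2647

y = -1.1765x - 12.2647


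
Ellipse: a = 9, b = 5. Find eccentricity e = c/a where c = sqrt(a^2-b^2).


c = sqrt(81-25) = sqrt(56) = 7.4833
e = c/a = sqrt(56)/9 = 0.8315

e = 0.8315


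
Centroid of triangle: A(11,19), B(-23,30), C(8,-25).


Gx = (11- 23+8)/3 = -4/3 = -1.3333
Gy = (19+30- 25)/3 = 24/3 = 8.0000

G = (-1.3333, 8.0000)


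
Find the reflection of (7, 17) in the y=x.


Reflection rule for y=x: (y, x)
(7, 17) -> (17, 7)

(17, 7)


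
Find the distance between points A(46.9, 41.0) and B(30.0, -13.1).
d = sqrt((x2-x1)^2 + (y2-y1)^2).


dx = 30.0 - 46.9 = -16.9
dy = -13.1 - 41.0 = -54.1
d = sqrt(285.61 + 2926.81) = sqrt(3212.42) = 56.6782

56.6782


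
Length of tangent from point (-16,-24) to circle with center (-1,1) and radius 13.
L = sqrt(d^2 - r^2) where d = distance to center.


d = sqrt((-16+ 1)^2 + (-24-1)^2) = sqrt(225+625) = 29.1548
L = sqrt(850.0000 - 169) = sqrt(681.0000) = 26.0960

26.0960


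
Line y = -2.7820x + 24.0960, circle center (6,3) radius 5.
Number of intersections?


Substitute y = -2.7820x + 24.0960: (x-6)^2 + (-2.7820x+24.0960-3)^2 = 25
Expand to Ax^2 + Bx + C = 0, where b-k = 21.096
A = 1+m^2 = 8.739524
B = 2(m(b-k) - h) = 2(-2.7820*21.096 - 6) = -129.378144
C = h^2 + (b-k)^2 - r^2 = 36 + 445.041216 - 25 = 456.041216
disc = B^2-4AC = 16738.7041 - 15942.3326 = 796.3715
disc > 0

2 intersection points


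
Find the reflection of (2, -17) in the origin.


Reflection rule for origin: (-x, -y)
(2, -17) -> (-2, 17)

(-2, 17)


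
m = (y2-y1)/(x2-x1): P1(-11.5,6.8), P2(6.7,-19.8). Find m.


dy = -19.8 - 6.8 = -26.6
dx = 6.7 + 11.5 = 18.2
m = -26.6/18.2 = -1.4615

m = -1.4615


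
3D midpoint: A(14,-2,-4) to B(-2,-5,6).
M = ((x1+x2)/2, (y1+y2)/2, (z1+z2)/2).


Mx = (14- 2)/2 = 6.0000
My = (-2- 5)/2 = -3.5000
Mz = (-4+6)/2 = 1.0000

M = (6.0000, -3.5000, 1.0000)


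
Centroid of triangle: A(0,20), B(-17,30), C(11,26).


Gx = (0- 17+11)/3 = -6/3 = -2.0000
Gy = (20+30+26)/3 = 76/3 = 25.3333

G = (-2.0000, 25.3333)


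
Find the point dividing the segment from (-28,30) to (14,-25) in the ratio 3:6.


Px = (3*14 + 6*(-28))/9 = -126/9 = -14.0000
Py = (3*(-25) + 6*30)/9 = 105/9 = 11.6667

P = (-14.0000, 11.6667)


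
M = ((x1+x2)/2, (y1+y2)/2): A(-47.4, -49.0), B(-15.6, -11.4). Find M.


Mx = (-47.4 - 15.6)/2 = -63.0/2 = -31.5000
My = (-49.0 - 11.4)/2 = -60.4/2 = -30.2000

(-31.5000, -30.2000)


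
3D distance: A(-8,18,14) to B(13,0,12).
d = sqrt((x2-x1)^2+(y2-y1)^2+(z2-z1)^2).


dx=21, dy=-18, dz=-2
d = sqrt(441+324+4) = sqrt(769) = 27.7308

27.7308


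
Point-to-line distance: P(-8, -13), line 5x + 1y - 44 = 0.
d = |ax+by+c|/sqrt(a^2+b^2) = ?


|5*(-8) + 1*(-13) - 44| = |-97| = 97
sqrt(25 + 1) = sqrt(26) = 5.0990
d = 97/sqrt(26) = 19.0233

19.0233


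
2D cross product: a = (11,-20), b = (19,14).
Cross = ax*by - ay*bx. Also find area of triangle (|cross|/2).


cross = 11*14 + 20*19 = 154 + 380 = 534
Triangle area = |534|/2 = 534/2 = 267.0000

cross = 534, triangle area = 267.0000


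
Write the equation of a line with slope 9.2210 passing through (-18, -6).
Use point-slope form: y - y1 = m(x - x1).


y + 6 = 9.2210(x + 18)
y = 9.2210x - 6 - 9.2210*(-18)
y = 9.2210x + 159.9780

y = 9.2210x + 159.9780


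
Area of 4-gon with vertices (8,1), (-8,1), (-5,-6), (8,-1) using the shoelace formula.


sum(xi*y_{i+1}) = 8*1 - 8*(-6) - 5*(-1) + 8*1 = 69
sum(yi*x_{i+1}) = 1*(-8) + 1*(-5) - 6*8 - 1*8 = -69
Area = |69 + 69|/2 = 138/2 = 69.0000

69.0000 sq units
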